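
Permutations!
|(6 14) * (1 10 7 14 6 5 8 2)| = 7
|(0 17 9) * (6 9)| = |(0 17 6 9)| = 4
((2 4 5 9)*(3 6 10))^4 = (3 6 10)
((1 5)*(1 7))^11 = ((1 5 7))^11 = (1 7 5)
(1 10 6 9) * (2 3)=(1 10 6 9)(2 3)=[0, 10, 3, 2, 4, 5, 9, 7, 8, 1, 6]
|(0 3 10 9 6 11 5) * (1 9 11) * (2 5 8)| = 21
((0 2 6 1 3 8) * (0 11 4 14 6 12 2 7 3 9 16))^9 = (0 9 6 4 8 7 16 1 14 11 3)(2 12)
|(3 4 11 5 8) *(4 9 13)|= 7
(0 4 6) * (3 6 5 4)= (0 3 6)(4 5)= [3, 1, 2, 6, 5, 4, 0]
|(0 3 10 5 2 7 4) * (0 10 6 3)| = |(2 7 4 10 5)(3 6)| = 10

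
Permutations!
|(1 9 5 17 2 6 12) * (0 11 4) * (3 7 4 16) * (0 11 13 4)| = 7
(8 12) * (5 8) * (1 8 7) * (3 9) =(1 8 12 5 7)(3 9) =[0, 8, 2, 9, 4, 7, 6, 1, 12, 3, 10, 11, 5]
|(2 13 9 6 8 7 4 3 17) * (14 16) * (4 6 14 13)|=12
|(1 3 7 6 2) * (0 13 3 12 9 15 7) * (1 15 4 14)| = 60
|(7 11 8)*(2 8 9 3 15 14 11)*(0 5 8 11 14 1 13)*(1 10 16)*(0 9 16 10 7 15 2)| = |(0 5 8 15 7)(1 13 9 3 2 11 16)| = 35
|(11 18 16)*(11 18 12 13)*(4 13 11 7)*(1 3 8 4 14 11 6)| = |(1 3 8 4 13 7 14 11 12 6)(16 18)| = 10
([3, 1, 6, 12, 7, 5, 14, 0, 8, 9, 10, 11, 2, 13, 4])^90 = (0 12 6 4)(2 14 7 3)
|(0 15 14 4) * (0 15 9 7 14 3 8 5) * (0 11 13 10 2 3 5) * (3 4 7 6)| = 70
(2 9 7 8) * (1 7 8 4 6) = [0, 7, 9, 3, 6, 5, 1, 4, 2, 8] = (1 7 4 6)(2 9 8)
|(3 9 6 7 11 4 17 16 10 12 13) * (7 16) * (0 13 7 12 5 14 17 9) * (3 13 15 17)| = 14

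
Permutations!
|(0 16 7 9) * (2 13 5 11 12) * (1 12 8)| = |(0 16 7 9)(1 12 2 13 5 11 8)| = 28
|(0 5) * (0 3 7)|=4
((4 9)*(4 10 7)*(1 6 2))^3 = (4 7 10 9)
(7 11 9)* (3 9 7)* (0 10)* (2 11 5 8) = (0 10)(2 11 7 5 8)(3 9) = [10, 1, 11, 9, 4, 8, 6, 5, 2, 3, 0, 7]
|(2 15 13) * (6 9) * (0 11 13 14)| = 6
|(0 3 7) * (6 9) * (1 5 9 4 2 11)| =21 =|(0 3 7)(1 5 9 6 4 2 11)|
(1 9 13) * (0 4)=(0 4)(1 9 13)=[4, 9, 2, 3, 0, 5, 6, 7, 8, 13, 10, 11, 12, 1]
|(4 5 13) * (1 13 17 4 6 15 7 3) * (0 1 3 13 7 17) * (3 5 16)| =11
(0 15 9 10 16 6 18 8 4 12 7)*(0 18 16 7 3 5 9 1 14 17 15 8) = (0 8 4 12 3 5 9 10 7 18)(1 14 17 15)(6 16) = [8, 14, 2, 5, 12, 9, 16, 18, 4, 10, 7, 11, 3, 13, 17, 1, 6, 15, 0]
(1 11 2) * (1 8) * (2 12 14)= (1 11 12 14 2 8)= [0, 11, 8, 3, 4, 5, 6, 7, 1, 9, 10, 12, 14, 13, 2]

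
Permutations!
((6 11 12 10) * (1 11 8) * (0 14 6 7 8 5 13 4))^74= ((0 14 6 5 13 4)(1 11 12 10 7 8))^74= (0 6 13)(1 12 7)(4 14 5)(8 11 10)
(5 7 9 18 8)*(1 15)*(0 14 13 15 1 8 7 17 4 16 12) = (0 14 13 15 8 5 17 4 16 12)(7 9 18) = [14, 1, 2, 3, 16, 17, 6, 9, 5, 18, 10, 11, 0, 15, 13, 8, 12, 4, 7]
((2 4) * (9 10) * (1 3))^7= ((1 3)(2 4)(9 10))^7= (1 3)(2 4)(9 10)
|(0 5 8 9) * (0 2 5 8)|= |(0 8 9 2 5)|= 5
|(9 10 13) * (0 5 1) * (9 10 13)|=|(0 5 1)(9 13 10)|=3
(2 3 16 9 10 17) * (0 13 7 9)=(0 13 7 9 10 17 2 3 16)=[13, 1, 3, 16, 4, 5, 6, 9, 8, 10, 17, 11, 12, 7, 14, 15, 0, 2]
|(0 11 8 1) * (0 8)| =2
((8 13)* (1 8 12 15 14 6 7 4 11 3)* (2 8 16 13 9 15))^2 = (1 13 2 9 14 7 11)(3 16 12 8 15 6 4)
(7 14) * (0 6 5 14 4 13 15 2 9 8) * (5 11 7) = (0 6 11 7 4 13 15 2 9 8)(5 14) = [6, 1, 9, 3, 13, 14, 11, 4, 0, 8, 10, 7, 12, 15, 5, 2]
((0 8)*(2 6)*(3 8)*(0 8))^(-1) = ((8)(0 3)(2 6))^(-1) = (8)(0 3)(2 6)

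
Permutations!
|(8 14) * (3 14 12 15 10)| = |(3 14 8 12 15 10)| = 6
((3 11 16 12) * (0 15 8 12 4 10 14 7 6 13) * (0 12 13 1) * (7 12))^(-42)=(16)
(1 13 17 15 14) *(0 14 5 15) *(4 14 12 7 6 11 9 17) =(0 12 7 6 11 9 17)(1 13 4 14)(5 15) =[12, 13, 2, 3, 14, 15, 11, 6, 8, 17, 10, 9, 7, 4, 1, 5, 16, 0]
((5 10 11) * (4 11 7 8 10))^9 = ((4 11 5)(7 8 10))^9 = (11)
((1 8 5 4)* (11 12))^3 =((1 8 5 4)(11 12))^3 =(1 4 5 8)(11 12)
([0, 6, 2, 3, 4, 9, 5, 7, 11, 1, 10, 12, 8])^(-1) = [0, 9, 2, 3, 4, 6, 1, 7, 12, 5, 10, 8, 11]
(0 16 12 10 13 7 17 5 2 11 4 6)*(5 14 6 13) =(0 16 12 10 5 2 11 4 13 7 17 14 6) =[16, 1, 11, 3, 13, 2, 0, 17, 8, 9, 5, 4, 10, 7, 6, 15, 12, 14]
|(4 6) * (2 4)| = |(2 4 6)| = 3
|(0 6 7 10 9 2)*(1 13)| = |(0 6 7 10 9 2)(1 13)| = 6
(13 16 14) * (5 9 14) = (5 9 14 13 16) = [0, 1, 2, 3, 4, 9, 6, 7, 8, 14, 10, 11, 12, 16, 13, 15, 5]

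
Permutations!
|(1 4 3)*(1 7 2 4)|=|(2 4 3 7)|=4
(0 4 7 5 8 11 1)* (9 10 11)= (0 4 7 5 8 9 10 11 1)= [4, 0, 2, 3, 7, 8, 6, 5, 9, 10, 11, 1]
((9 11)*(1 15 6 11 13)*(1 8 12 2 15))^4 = ((2 15 6 11 9 13 8 12))^4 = (2 9)(6 8)(11 12)(13 15)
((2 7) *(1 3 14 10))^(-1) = ((1 3 14 10)(2 7))^(-1) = (1 10 14 3)(2 7)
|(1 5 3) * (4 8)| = |(1 5 3)(4 8)| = 6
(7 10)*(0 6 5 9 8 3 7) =(0 6 5 9 8 3 7 10) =[6, 1, 2, 7, 4, 9, 5, 10, 3, 8, 0]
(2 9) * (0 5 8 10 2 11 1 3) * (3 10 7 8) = (0 5 3)(1 10 2 9 11)(7 8) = [5, 10, 9, 0, 4, 3, 6, 8, 7, 11, 2, 1]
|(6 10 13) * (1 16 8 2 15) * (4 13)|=|(1 16 8 2 15)(4 13 6 10)|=20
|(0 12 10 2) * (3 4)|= |(0 12 10 2)(3 4)|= 4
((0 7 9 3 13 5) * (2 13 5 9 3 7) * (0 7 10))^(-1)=((0 2 13 9 10)(3 5 7))^(-1)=(0 10 9 13 2)(3 7 5)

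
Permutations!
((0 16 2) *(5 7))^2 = (0 2 16)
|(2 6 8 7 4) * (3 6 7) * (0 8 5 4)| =8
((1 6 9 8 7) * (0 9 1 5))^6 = (0 9 8 7 5)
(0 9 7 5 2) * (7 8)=(0 9 8 7 5 2)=[9, 1, 0, 3, 4, 2, 6, 5, 7, 8]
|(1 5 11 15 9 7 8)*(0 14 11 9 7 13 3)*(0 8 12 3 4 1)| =|(0 14 11 15 7 12 3 8)(1 5 9 13 4)| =40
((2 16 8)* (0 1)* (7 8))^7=(0 1)(2 8 7 16)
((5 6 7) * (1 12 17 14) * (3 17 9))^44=(1 9 17)(3 14 12)(5 7 6)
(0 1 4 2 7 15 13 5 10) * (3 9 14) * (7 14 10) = [1, 4, 14, 9, 2, 7, 6, 15, 8, 10, 0, 11, 12, 5, 3, 13] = (0 1 4 2 14 3 9 10)(5 7 15 13)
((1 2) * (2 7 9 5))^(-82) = ((1 7 9 5 2))^(-82) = (1 5 7 2 9)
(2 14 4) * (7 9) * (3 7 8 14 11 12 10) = (2 11 12 10 3 7 9 8 14 4) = [0, 1, 11, 7, 2, 5, 6, 9, 14, 8, 3, 12, 10, 13, 4]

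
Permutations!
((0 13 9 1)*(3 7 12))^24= (13)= ((0 13 9 1)(3 7 12))^24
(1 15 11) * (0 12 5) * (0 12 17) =[17, 15, 2, 3, 4, 12, 6, 7, 8, 9, 10, 1, 5, 13, 14, 11, 16, 0] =(0 17)(1 15 11)(5 12)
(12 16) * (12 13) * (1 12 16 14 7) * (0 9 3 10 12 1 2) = (0 9 3 10 12 14 7 2)(13 16) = [9, 1, 0, 10, 4, 5, 6, 2, 8, 3, 12, 11, 14, 16, 7, 15, 13]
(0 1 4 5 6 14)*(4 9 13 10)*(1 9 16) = (0 9 13 10 4 5 6 14)(1 16) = [9, 16, 2, 3, 5, 6, 14, 7, 8, 13, 4, 11, 12, 10, 0, 15, 1]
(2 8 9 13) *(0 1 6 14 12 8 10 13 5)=(0 1 6 14 12 8 9 5)(2 10 13)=[1, 6, 10, 3, 4, 0, 14, 7, 9, 5, 13, 11, 8, 2, 12]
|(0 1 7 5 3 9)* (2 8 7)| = 8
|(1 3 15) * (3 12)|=|(1 12 3 15)|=4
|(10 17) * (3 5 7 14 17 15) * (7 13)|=8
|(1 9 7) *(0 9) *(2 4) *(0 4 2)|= |(0 9 7 1 4)|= 5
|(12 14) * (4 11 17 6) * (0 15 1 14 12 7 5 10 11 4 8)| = 11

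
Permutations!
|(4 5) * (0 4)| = 3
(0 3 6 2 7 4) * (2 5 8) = [3, 1, 7, 6, 0, 8, 5, 4, 2] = (0 3 6 5 8 2 7 4)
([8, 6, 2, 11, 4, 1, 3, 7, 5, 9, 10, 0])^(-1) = [11, 5, 2, 6, 4, 8, 1, 7, 0, 9, 10, 3]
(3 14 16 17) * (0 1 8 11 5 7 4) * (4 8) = (0 1 4)(3 14 16 17)(5 7 8 11) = [1, 4, 2, 14, 0, 7, 6, 8, 11, 9, 10, 5, 12, 13, 16, 15, 17, 3]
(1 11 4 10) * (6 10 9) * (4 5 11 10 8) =(1 10)(4 9 6 8)(5 11) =[0, 10, 2, 3, 9, 11, 8, 7, 4, 6, 1, 5]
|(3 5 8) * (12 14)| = |(3 5 8)(12 14)| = 6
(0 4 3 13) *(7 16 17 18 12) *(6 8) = [4, 1, 2, 13, 3, 5, 8, 16, 6, 9, 10, 11, 7, 0, 14, 15, 17, 18, 12] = (0 4 3 13)(6 8)(7 16 17 18 12)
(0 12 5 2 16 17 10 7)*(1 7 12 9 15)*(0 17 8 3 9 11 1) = (0 11 1 7 17 10 12 5 2 16 8 3 9 15) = [11, 7, 16, 9, 4, 2, 6, 17, 3, 15, 12, 1, 5, 13, 14, 0, 8, 10]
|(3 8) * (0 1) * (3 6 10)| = |(0 1)(3 8 6 10)| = 4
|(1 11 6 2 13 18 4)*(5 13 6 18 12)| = 12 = |(1 11 18 4)(2 6)(5 13 12)|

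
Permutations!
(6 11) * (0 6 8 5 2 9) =(0 6 11 8 5 2 9) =[6, 1, 9, 3, 4, 2, 11, 7, 5, 0, 10, 8]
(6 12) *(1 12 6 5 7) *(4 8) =[0, 12, 2, 3, 8, 7, 6, 1, 4, 9, 10, 11, 5] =(1 12 5 7)(4 8)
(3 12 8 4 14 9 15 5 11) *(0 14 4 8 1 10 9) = (0 14)(1 10 9 15 5 11 3 12) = [14, 10, 2, 12, 4, 11, 6, 7, 8, 15, 9, 3, 1, 13, 0, 5]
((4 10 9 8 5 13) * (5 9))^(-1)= (4 13 5 10)(8 9)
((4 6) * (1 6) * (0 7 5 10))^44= ((0 7 5 10)(1 6 4))^44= (10)(1 4 6)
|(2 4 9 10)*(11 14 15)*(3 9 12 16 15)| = |(2 4 12 16 15 11 14 3 9 10)| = 10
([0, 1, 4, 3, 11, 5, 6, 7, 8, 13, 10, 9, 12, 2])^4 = (2 13 9 11 4)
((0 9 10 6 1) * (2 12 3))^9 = (12)(0 1 6 10 9)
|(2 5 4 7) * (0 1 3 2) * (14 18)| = |(0 1 3 2 5 4 7)(14 18)| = 14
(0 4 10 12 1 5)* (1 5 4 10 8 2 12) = (0 10 1 4 8 2 12 5) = [10, 4, 12, 3, 8, 0, 6, 7, 2, 9, 1, 11, 5]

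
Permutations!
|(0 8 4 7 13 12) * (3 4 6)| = 8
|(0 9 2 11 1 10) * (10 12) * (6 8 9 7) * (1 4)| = 11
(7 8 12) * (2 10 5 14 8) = (2 10 5 14 8 12 7) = [0, 1, 10, 3, 4, 14, 6, 2, 12, 9, 5, 11, 7, 13, 8]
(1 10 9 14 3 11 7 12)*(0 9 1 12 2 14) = (0 9)(1 10)(2 14 3 11 7) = [9, 10, 14, 11, 4, 5, 6, 2, 8, 0, 1, 7, 12, 13, 3]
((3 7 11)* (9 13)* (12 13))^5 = ((3 7 11)(9 12 13))^5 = (3 11 7)(9 13 12)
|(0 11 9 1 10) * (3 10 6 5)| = 8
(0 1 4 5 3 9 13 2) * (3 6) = (0 1 4 5 6 3 9 13 2) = [1, 4, 0, 9, 5, 6, 3, 7, 8, 13, 10, 11, 12, 2]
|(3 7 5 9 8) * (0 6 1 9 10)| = 9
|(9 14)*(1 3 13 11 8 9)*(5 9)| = 8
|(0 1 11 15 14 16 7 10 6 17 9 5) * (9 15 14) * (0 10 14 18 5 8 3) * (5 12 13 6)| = |(0 1 11 18 12 13 6 17 15 9 8 3)(5 10)(7 14 16)| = 12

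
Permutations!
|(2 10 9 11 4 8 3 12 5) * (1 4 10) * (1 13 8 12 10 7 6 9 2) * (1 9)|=|(1 4 12 5 9 11 7 6)(2 13 8 3 10)|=40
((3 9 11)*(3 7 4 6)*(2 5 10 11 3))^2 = (2 10 7 6 5 11 4)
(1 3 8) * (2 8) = (1 3 2 8) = [0, 3, 8, 2, 4, 5, 6, 7, 1]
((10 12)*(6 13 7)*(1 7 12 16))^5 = (1 10 13 7 16 12 6)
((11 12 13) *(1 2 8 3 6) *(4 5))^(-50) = (11 12 13)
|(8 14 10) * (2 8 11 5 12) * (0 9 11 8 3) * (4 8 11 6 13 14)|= |(0 9 6 13 14 10 11 5 12 2 3)(4 8)|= 22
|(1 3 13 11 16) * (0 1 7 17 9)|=|(0 1 3 13 11 16 7 17 9)|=9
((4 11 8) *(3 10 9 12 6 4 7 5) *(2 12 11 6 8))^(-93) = (2 10 7)(3 8 11)(4 6)(5 12 9)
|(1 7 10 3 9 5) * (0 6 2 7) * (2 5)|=20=|(0 6 5 1)(2 7 10 3 9)|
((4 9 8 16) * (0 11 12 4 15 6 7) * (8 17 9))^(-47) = (0 6 16 4 11 7 15 8 12)(9 17)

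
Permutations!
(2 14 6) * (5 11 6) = (2 14 5 11 6) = [0, 1, 14, 3, 4, 11, 2, 7, 8, 9, 10, 6, 12, 13, 5]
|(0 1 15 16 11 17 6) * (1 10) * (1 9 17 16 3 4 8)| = |(0 10 9 17 6)(1 15 3 4 8)(11 16)| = 10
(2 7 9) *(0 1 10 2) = [1, 10, 7, 3, 4, 5, 6, 9, 8, 0, 2] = (0 1 10 2 7 9)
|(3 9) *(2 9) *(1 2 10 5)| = |(1 2 9 3 10 5)| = 6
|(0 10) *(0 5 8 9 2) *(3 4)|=|(0 10 5 8 9 2)(3 4)|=6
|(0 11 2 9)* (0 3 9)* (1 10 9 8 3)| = 6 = |(0 11 2)(1 10 9)(3 8)|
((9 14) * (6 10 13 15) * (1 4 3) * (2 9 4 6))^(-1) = (1 3 4 14 9 2 15 13 10 6)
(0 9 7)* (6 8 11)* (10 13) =[9, 1, 2, 3, 4, 5, 8, 0, 11, 7, 13, 6, 12, 10] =(0 9 7)(6 8 11)(10 13)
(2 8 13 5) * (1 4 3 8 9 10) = (1 4 3 8 13 5 2 9 10) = [0, 4, 9, 8, 3, 2, 6, 7, 13, 10, 1, 11, 12, 5]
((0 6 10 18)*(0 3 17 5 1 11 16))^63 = (0 18 5 16 10 17 11 6 3 1)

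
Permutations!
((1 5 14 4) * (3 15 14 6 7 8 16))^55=(1 16)(3 5)(4 8)(6 15)(7 14)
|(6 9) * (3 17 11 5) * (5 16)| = 10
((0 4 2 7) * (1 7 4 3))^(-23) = (0 3 1 7)(2 4)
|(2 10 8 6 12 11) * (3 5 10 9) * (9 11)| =14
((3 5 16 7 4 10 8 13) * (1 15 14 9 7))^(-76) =(1 13 7)(3 4 15)(5 10 14)(8 9 16) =((1 15 14 9 7 4 10 8 13 3 5 16))^(-76)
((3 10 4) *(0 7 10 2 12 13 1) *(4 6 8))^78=((0 7 10 6 8 4 3 2 12 13 1))^78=(0 7 10 6 8 4 3 2 12 13 1)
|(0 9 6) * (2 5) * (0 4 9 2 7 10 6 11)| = |(0 2 5 7 10 6 4 9 11)| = 9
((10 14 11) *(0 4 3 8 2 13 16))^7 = ((0 4 3 8 2 13 16)(10 14 11))^7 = (16)(10 14 11)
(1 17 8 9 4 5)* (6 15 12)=[0, 17, 2, 3, 5, 1, 15, 7, 9, 4, 10, 11, 6, 13, 14, 12, 16, 8]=(1 17 8 9 4 5)(6 15 12)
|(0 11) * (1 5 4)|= 6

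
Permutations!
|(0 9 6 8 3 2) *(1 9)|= |(0 1 9 6 8 3 2)|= 7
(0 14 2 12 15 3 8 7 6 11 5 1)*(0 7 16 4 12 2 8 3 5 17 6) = (0 14 8 16 4 12 15 5 1 7)(6 11 17) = [14, 7, 2, 3, 12, 1, 11, 0, 16, 9, 10, 17, 15, 13, 8, 5, 4, 6]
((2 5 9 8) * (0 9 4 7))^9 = ((0 9 8 2 5 4 7))^9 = (0 8 5 7 9 2 4)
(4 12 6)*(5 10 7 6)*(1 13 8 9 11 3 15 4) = [0, 13, 2, 15, 12, 10, 1, 6, 9, 11, 7, 3, 5, 8, 14, 4] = (1 13 8 9 11 3 15 4 12 5 10 7 6)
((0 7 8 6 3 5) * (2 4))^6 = (8)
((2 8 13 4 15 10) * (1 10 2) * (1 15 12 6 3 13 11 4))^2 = ((1 10 15 2 8 11 4 12 6 3 13))^2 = (1 15 8 4 6 13 10 2 11 12 3)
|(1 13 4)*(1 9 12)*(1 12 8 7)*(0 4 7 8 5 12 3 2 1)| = 10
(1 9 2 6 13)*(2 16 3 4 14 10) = [0, 9, 6, 4, 14, 5, 13, 7, 8, 16, 2, 11, 12, 1, 10, 15, 3] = (1 9 16 3 4 14 10 2 6 13)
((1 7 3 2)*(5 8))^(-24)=(8)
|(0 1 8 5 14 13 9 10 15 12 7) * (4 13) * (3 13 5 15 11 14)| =24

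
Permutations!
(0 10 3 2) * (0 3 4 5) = [10, 1, 3, 2, 5, 0, 6, 7, 8, 9, 4] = (0 10 4 5)(2 3)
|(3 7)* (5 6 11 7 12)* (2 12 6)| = 12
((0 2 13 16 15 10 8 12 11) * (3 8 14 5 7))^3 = ((0 2 13 16 15 10 14 5 7 3 8 12 11))^3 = (0 16 14 3 11 13 10 7 12 2 15 5 8)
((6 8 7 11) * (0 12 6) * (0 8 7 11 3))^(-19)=((0 12 6 7 3)(8 11))^(-19)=(0 12 6 7 3)(8 11)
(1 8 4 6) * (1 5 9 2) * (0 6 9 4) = (0 6 5 4 9 2 1 8) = [6, 8, 1, 3, 9, 4, 5, 7, 0, 2]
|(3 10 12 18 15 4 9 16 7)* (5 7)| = |(3 10 12 18 15 4 9 16 5 7)| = 10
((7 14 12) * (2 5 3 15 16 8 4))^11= ((2 5 3 15 16 8 4)(7 14 12))^11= (2 16 5 8 3 4 15)(7 12 14)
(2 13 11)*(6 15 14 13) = (2 6 15 14 13 11) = [0, 1, 6, 3, 4, 5, 15, 7, 8, 9, 10, 2, 12, 11, 13, 14]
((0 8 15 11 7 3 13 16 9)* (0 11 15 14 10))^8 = ((0 8 14 10)(3 13 16 9 11 7))^8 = (3 16 11)(7 13 9)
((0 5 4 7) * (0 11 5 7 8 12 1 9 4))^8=((0 7 11 5)(1 9 4 8 12))^8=(1 8 9 12 4)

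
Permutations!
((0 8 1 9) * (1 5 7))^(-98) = (0 1 5)(7 8 9)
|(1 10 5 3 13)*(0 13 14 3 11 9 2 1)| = 6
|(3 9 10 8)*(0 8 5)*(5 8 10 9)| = 5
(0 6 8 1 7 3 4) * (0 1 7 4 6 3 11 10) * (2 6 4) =(0 3 4 1 2 6 8 7 11 10) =[3, 2, 6, 4, 1, 5, 8, 11, 7, 9, 0, 10]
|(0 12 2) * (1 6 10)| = 3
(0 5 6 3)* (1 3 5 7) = (0 7 1 3)(5 6) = [7, 3, 2, 0, 4, 6, 5, 1]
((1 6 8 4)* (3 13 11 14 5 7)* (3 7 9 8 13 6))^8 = (1 8 5 11 6)(3 4 9 14 13)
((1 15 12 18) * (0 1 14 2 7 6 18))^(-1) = (0 12 15 1)(2 14 18 6 7) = ((0 1 15 12)(2 7 6 18 14))^(-1)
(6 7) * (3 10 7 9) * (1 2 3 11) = (1 2 3 10 7 6 9 11) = [0, 2, 3, 10, 4, 5, 9, 6, 8, 11, 7, 1]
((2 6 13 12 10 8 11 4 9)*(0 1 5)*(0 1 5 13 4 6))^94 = ((0 5 1 13 12 10 8 11 6 4 9 2))^94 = (0 9 6 8 12 1)(2 4 11 10 13 5)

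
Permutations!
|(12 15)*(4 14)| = 2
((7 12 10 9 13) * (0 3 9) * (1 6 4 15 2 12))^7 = ((0 3 9 13 7 1 6 4 15 2 12 10))^7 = (0 4 9 2 7 10 6 3 15 13 12 1)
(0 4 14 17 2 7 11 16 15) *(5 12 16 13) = (0 4 14 17 2 7 11 13 5 12 16 15) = [4, 1, 7, 3, 14, 12, 6, 11, 8, 9, 10, 13, 16, 5, 17, 0, 15, 2]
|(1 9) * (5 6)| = 2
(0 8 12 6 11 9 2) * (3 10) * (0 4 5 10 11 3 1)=[8, 0, 4, 11, 5, 10, 3, 7, 12, 2, 1, 9, 6]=(0 8 12 6 3 11 9 2 4 5 10 1)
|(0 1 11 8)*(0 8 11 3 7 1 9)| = 6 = |(11)(0 9)(1 3 7)|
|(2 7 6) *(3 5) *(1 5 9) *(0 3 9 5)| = 15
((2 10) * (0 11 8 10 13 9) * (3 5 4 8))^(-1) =(0 9 13 2 10 8 4 5 3 11)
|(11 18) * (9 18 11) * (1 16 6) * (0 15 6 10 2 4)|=8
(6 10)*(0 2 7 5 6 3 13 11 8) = (0 2 7 5 6 10 3 13 11 8) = [2, 1, 7, 13, 4, 6, 10, 5, 0, 9, 3, 8, 12, 11]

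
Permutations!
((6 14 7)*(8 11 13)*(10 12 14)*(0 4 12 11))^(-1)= ((0 4 12 14 7 6 10 11 13 8))^(-1)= (0 8 13 11 10 6 7 14 12 4)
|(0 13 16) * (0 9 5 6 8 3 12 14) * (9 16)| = 9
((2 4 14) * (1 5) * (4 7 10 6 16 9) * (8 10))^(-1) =((1 5)(2 7 8 10 6 16 9 4 14))^(-1) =(1 5)(2 14 4 9 16 6 10 8 7)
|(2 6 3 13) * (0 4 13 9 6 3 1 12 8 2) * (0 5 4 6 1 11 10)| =|(0 6 11 10)(1 12 8 2 3 9)(4 13 5)| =12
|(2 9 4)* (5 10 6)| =3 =|(2 9 4)(5 10 6)|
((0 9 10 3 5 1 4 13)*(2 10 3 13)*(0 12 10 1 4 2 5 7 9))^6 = ((1 2)(3 7 9)(4 5)(10 13 12))^6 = (13)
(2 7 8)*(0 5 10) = (0 5 10)(2 7 8) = [5, 1, 7, 3, 4, 10, 6, 8, 2, 9, 0]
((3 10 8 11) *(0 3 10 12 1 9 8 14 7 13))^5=(0 8 13 9 7 1 14 12 10 3 11)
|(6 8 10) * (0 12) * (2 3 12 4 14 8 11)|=10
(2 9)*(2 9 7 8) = (9)(2 7 8) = [0, 1, 7, 3, 4, 5, 6, 8, 2, 9]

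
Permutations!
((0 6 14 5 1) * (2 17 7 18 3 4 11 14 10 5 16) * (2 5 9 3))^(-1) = ((0 6 10 9 3 4 11 14 16 5 1)(2 17 7 18))^(-1) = (0 1 5 16 14 11 4 3 9 10 6)(2 18 7 17)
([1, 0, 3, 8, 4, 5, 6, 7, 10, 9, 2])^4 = [0, 1, 2, 3, 4, 5, 6, 7, 8, 9, 10]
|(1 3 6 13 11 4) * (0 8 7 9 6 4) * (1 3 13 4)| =|(0 8 7 9 6 4 3 1 13 11)| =10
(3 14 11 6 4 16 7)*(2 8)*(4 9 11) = [0, 1, 8, 14, 16, 5, 9, 3, 2, 11, 10, 6, 12, 13, 4, 15, 7] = (2 8)(3 14 4 16 7)(6 9 11)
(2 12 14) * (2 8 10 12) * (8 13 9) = [0, 1, 2, 3, 4, 5, 6, 7, 10, 8, 12, 11, 14, 9, 13] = (8 10 12 14 13 9)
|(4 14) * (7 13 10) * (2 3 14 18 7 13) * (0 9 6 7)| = 18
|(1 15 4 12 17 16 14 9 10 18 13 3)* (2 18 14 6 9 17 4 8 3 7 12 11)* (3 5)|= 210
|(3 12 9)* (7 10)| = 6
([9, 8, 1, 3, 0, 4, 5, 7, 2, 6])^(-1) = [4, 2, 8, 3, 5, 6, 9, 7, 1, 0]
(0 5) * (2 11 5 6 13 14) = (0 6 13 14 2 11 5) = [6, 1, 11, 3, 4, 0, 13, 7, 8, 9, 10, 5, 12, 14, 2]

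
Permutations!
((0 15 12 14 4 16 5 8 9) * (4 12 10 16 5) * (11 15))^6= ((0 11 15 10 16 4 5 8 9)(12 14))^6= (0 5 10)(4 15 9)(8 16 11)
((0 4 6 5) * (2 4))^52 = ((0 2 4 6 5))^52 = (0 4 5 2 6)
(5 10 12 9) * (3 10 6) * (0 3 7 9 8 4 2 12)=[3, 1, 12, 10, 2, 6, 7, 9, 4, 5, 0, 11, 8]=(0 3 10)(2 12 8 4)(5 6 7 9)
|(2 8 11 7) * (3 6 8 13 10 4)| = |(2 13 10 4 3 6 8 11 7)| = 9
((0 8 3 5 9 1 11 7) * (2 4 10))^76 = (0 9)(1 8)(2 4 10)(3 11)(5 7)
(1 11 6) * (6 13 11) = (1 6)(11 13) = [0, 6, 2, 3, 4, 5, 1, 7, 8, 9, 10, 13, 12, 11]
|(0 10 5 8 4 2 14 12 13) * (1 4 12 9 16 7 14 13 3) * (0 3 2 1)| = 8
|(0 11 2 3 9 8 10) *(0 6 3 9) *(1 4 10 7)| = 11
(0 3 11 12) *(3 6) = [6, 1, 2, 11, 4, 5, 3, 7, 8, 9, 10, 12, 0] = (0 6 3 11 12)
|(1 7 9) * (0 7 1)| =3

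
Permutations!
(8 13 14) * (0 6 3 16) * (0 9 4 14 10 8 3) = [6, 1, 2, 16, 14, 5, 0, 7, 13, 4, 8, 11, 12, 10, 3, 15, 9] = (0 6)(3 16 9 4 14)(8 13 10)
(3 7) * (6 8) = (3 7)(6 8) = [0, 1, 2, 7, 4, 5, 8, 3, 6]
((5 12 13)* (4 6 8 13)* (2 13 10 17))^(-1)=((2 13 5 12 4 6 8 10 17))^(-1)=(2 17 10 8 6 4 12 5 13)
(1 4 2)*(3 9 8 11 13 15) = (1 4 2)(3 9 8 11 13 15) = [0, 4, 1, 9, 2, 5, 6, 7, 11, 8, 10, 13, 12, 15, 14, 3]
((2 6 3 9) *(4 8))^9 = ((2 6 3 9)(4 8))^9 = (2 6 3 9)(4 8)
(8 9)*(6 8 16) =(6 8 9 16) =[0, 1, 2, 3, 4, 5, 8, 7, 9, 16, 10, 11, 12, 13, 14, 15, 6]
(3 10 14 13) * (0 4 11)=(0 4 11)(3 10 14 13)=[4, 1, 2, 10, 11, 5, 6, 7, 8, 9, 14, 0, 12, 3, 13]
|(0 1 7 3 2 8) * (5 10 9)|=6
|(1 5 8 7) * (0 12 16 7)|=7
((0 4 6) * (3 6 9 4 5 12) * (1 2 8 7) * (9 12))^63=((0 5 9 4 12 3 6)(1 2 8 7))^63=(12)(1 7 8 2)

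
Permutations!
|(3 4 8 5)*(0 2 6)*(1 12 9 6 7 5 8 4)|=|(0 2 7 5 3 1 12 9 6)|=9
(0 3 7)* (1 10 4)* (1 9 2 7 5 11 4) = (0 3 5 11 4 9 2 7)(1 10) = [3, 10, 7, 5, 9, 11, 6, 0, 8, 2, 1, 4]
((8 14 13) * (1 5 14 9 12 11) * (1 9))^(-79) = ((1 5 14 13 8)(9 12 11))^(-79) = (1 5 14 13 8)(9 11 12)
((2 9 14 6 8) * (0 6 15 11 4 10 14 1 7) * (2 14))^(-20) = ((0 6 8 14 15 11 4 10 2 9 1 7))^(-20) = (0 15 2)(1 8 4)(6 11 9)(7 14 10)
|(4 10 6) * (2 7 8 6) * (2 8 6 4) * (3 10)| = |(2 7 6)(3 10 8 4)| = 12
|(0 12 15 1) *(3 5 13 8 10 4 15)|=|(0 12 3 5 13 8 10 4 15 1)|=10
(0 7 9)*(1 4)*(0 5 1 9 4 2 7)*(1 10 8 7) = (1 2)(4 9 5 10 8 7) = [0, 2, 1, 3, 9, 10, 6, 4, 7, 5, 8]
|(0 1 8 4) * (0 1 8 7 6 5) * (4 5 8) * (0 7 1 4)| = |(5 7 6 8)| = 4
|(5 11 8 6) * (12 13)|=|(5 11 8 6)(12 13)|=4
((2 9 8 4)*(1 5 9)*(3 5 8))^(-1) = ((1 8 4 2)(3 5 9))^(-1) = (1 2 4 8)(3 9 5)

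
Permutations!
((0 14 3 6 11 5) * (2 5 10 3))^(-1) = (0 5 2 14)(3 10 11 6)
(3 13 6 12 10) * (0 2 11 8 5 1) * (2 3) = (0 3 13 6 12 10 2 11 8 5 1) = [3, 0, 11, 13, 4, 1, 12, 7, 5, 9, 2, 8, 10, 6]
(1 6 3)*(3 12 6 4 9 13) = (1 4 9 13 3)(6 12) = [0, 4, 2, 1, 9, 5, 12, 7, 8, 13, 10, 11, 6, 3]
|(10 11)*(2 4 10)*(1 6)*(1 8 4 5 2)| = |(1 6 8 4 10 11)(2 5)| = 6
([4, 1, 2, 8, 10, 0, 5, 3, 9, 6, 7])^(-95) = [3, 1, 2, 5, 8, 7, 10, 6, 0, 4, 9]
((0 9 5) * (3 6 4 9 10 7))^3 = (0 3 9 10 6 5 7 4)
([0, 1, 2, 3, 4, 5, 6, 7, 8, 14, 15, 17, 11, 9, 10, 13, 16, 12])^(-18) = (17)(9 10 13 14 15)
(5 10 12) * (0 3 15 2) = [3, 1, 0, 15, 4, 10, 6, 7, 8, 9, 12, 11, 5, 13, 14, 2] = (0 3 15 2)(5 10 12)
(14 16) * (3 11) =(3 11)(14 16) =[0, 1, 2, 11, 4, 5, 6, 7, 8, 9, 10, 3, 12, 13, 16, 15, 14]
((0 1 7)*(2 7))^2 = ((0 1 2 7))^2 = (0 2)(1 7)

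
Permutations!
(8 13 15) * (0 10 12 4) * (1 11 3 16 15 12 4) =(0 10 4)(1 11 3 16 15 8 13 12) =[10, 11, 2, 16, 0, 5, 6, 7, 13, 9, 4, 3, 1, 12, 14, 8, 15]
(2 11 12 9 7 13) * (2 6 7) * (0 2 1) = (0 2 11 12 9 1)(6 7 13) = [2, 0, 11, 3, 4, 5, 7, 13, 8, 1, 10, 12, 9, 6]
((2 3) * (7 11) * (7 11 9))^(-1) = (11)(2 3)(7 9)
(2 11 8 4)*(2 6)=(2 11 8 4 6)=[0, 1, 11, 3, 6, 5, 2, 7, 4, 9, 10, 8]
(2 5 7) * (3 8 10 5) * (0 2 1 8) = (0 2 3)(1 8 10 5 7) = [2, 8, 3, 0, 4, 7, 6, 1, 10, 9, 5]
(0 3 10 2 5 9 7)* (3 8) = [8, 1, 5, 10, 4, 9, 6, 0, 3, 7, 2] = (0 8 3 10 2 5 9 7)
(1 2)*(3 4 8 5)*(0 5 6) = (0 5 3 4 8 6)(1 2) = [5, 2, 1, 4, 8, 3, 0, 7, 6]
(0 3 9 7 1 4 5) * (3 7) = [7, 4, 2, 9, 5, 0, 6, 1, 8, 3] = (0 7 1 4 5)(3 9)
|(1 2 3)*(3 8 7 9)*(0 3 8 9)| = |(0 3 1 2 9 8 7)| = 7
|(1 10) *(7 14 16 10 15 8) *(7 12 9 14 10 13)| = 10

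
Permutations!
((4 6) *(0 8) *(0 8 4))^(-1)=(8)(0 6 4)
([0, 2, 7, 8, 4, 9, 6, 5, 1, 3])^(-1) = (1 8 3 9 5 7 2)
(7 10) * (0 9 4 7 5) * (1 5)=(0 9 4 7 10 1 5)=[9, 5, 2, 3, 7, 0, 6, 10, 8, 4, 1]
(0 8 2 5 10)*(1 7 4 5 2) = (0 8 1 7 4 5 10) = [8, 7, 2, 3, 5, 10, 6, 4, 1, 9, 0]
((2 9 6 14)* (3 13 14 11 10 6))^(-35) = (14)(6 11 10)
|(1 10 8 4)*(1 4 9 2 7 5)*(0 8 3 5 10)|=9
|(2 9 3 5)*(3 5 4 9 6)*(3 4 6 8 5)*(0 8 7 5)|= 12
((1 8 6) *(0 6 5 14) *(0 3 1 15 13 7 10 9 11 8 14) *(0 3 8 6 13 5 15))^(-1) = (0 6 11 9 10 7 13)(1 3 5 15 8 14)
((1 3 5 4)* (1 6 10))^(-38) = ((1 3 5 4 6 10))^(-38) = (1 6 5)(3 10 4)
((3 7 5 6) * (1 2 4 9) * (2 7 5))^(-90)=(9)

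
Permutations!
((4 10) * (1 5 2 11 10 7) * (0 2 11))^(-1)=(0 2)(1 7 4 10 11 5)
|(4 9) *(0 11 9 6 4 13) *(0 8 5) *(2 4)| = 6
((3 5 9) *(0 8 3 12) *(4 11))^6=(12)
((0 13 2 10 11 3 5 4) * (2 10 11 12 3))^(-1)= ((0 13 10 12 3 5 4)(2 11))^(-1)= (0 4 5 3 12 10 13)(2 11)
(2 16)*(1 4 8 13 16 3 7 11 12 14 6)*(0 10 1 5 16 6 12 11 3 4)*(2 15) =[10, 0, 4, 7, 8, 16, 5, 3, 13, 9, 1, 11, 14, 6, 12, 2, 15] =(0 10 1)(2 4 8 13 6 5 16 15)(3 7)(12 14)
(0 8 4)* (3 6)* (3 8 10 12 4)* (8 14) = (0 10 12 4)(3 6 14 8) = [10, 1, 2, 6, 0, 5, 14, 7, 3, 9, 12, 11, 4, 13, 8]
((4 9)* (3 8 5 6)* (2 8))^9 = (2 3 6 5 8)(4 9)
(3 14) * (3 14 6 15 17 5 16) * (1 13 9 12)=(1 13 9 12)(3 6 15 17 5 16)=[0, 13, 2, 6, 4, 16, 15, 7, 8, 12, 10, 11, 1, 9, 14, 17, 3, 5]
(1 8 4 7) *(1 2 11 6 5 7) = (1 8 4)(2 11 6 5 7) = [0, 8, 11, 3, 1, 7, 5, 2, 4, 9, 10, 6]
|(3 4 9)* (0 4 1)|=5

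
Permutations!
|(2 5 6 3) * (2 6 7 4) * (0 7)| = |(0 7 4 2 5)(3 6)| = 10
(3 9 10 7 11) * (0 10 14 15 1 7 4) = (0 10 4)(1 7 11 3 9 14 15) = [10, 7, 2, 9, 0, 5, 6, 11, 8, 14, 4, 3, 12, 13, 15, 1]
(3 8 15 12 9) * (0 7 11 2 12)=(0 7 11 2 12 9 3 8 15)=[7, 1, 12, 8, 4, 5, 6, 11, 15, 3, 10, 2, 9, 13, 14, 0]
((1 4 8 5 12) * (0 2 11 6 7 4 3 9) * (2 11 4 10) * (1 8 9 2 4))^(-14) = (1 3 2)(5 12 8) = ((0 11 6 7 10 4 9)(1 3 2)(5 12 8))^(-14)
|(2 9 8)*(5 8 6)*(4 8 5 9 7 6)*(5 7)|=7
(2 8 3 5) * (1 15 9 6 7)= (1 15 9 6 7)(2 8 3 5)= [0, 15, 8, 5, 4, 2, 7, 1, 3, 6, 10, 11, 12, 13, 14, 9]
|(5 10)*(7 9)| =|(5 10)(7 9)| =2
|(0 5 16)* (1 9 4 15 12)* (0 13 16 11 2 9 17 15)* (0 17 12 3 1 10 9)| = |(0 5 11 2)(1 12 10 9 4 17 15 3)(13 16)| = 8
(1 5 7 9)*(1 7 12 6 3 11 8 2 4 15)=[0, 5, 4, 11, 15, 12, 3, 9, 2, 7, 10, 8, 6, 13, 14, 1]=(1 5 12 6 3 11 8 2 4 15)(7 9)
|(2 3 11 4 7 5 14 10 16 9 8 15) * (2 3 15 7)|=|(2 15 3 11 4)(5 14 10 16 9 8 7)|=35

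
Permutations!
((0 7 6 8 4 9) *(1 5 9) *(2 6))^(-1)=(0 9 5 1 4 8 6 2 7)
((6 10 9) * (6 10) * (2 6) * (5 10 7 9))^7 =(2 6)(5 10)(7 9)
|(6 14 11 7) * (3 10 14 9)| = |(3 10 14 11 7 6 9)| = 7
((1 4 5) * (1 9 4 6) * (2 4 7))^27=((1 6)(2 4 5 9 7))^27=(1 6)(2 5 7 4 9)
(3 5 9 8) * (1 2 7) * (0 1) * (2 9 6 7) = (0 1 9 8 3 5 6 7) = [1, 9, 2, 5, 4, 6, 7, 0, 3, 8]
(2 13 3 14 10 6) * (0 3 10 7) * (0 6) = (0 3 14 7 6 2 13 10) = [3, 1, 13, 14, 4, 5, 2, 6, 8, 9, 0, 11, 12, 10, 7]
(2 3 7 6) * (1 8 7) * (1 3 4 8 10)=[0, 10, 4, 3, 8, 5, 2, 6, 7, 9, 1]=(1 10)(2 4 8 7 6)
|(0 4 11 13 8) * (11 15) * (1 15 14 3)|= 9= |(0 4 14 3 1 15 11 13 8)|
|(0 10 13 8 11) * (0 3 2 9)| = |(0 10 13 8 11 3 2 9)| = 8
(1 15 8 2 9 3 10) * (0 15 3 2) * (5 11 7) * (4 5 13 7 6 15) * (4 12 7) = (0 12 7 13 4 5 11 6 15 8)(1 3 10)(2 9) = [12, 3, 9, 10, 5, 11, 15, 13, 0, 2, 1, 6, 7, 4, 14, 8]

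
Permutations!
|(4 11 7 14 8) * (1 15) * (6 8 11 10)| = |(1 15)(4 10 6 8)(7 14 11)| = 12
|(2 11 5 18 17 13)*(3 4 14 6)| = |(2 11 5 18 17 13)(3 4 14 6)| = 12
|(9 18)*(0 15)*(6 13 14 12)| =4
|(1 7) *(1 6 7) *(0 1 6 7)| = 3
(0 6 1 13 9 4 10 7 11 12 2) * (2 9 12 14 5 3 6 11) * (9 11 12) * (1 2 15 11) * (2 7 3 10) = (0 12 1 13 9 4 2)(3 6 7 15 11 14 5 10) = [12, 13, 0, 6, 2, 10, 7, 15, 8, 4, 3, 14, 1, 9, 5, 11]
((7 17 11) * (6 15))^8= (7 11 17)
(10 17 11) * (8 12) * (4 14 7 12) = (4 14 7 12 8)(10 17 11) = [0, 1, 2, 3, 14, 5, 6, 12, 4, 9, 17, 10, 8, 13, 7, 15, 16, 11]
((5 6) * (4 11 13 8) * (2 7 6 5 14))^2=(2 6)(4 13)(7 14)(8 11)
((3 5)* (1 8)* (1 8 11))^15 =(1 11)(3 5)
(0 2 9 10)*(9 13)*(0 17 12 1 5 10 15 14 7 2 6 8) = (0 6 8)(1 5 10 17 12)(2 13 9 15 14 7) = [6, 5, 13, 3, 4, 10, 8, 2, 0, 15, 17, 11, 1, 9, 7, 14, 16, 12]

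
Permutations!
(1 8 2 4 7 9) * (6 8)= (1 6 8 2 4 7 9)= [0, 6, 4, 3, 7, 5, 8, 9, 2, 1]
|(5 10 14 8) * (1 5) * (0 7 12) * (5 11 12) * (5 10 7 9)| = 10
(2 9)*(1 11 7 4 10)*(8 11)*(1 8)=(2 9)(4 10 8 11 7)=[0, 1, 9, 3, 10, 5, 6, 4, 11, 2, 8, 7]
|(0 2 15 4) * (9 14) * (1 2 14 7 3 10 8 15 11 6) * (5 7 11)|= 14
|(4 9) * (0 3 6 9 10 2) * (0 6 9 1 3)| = |(1 3 9 4 10 2 6)| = 7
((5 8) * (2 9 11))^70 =(2 9 11)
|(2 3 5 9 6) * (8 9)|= 6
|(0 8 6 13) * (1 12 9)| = 12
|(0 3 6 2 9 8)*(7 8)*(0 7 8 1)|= 8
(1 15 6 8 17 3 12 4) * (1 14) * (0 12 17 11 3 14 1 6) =[12, 15, 2, 17, 1, 5, 8, 7, 11, 9, 10, 3, 4, 13, 6, 0, 16, 14] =(0 12 4 1 15)(3 17 14 6 8 11)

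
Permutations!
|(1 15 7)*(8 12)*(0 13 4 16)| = 12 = |(0 13 4 16)(1 15 7)(8 12)|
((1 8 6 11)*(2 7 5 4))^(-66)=(1 6)(2 5)(4 7)(8 11)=((1 8 6 11)(2 7 5 4))^(-66)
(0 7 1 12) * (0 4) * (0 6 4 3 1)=[7, 12, 2, 1, 6, 5, 4, 0, 8, 9, 10, 11, 3]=(0 7)(1 12 3)(4 6)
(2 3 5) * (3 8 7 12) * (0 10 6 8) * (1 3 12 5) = (12)(0 10 6 8 7 5 2)(1 3) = [10, 3, 0, 1, 4, 2, 8, 5, 7, 9, 6, 11, 12]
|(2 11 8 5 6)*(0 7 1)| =15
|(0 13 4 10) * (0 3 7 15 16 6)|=|(0 13 4 10 3 7 15 16 6)|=9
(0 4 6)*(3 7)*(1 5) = (0 4 6)(1 5)(3 7) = [4, 5, 2, 7, 6, 1, 0, 3]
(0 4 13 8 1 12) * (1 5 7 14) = (0 4 13 8 5 7 14 1 12) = [4, 12, 2, 3, 13, 7, 6, 14, 5, 9, 10, 11, 0, 8, 1]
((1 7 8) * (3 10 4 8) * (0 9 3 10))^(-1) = (0 3 9)(1 8 4 10 7)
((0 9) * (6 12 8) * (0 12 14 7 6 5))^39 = (14)(0 5 8 12 9)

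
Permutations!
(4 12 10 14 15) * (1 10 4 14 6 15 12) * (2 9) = [0, 10, 9, 3, 1, 5, 15, 7, 8, 2, 6, 11, 4, 13, 12, 14] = (1 10 6 15 14 12 4)(2 9)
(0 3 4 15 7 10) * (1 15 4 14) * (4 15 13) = [3, 13, 2, 14, 15, 5, 6, 10, 8, 9, 0, 11, 12, 4, 1, 7] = (0 3 14 1 13 4 15 7 10)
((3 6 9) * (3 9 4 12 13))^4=((3 6 4 12 13))^4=(3 13 12 4 6)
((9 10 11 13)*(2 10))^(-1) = (2 9 13 11 10)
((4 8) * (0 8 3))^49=((0 8 4 3))^49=(0 8 4 3)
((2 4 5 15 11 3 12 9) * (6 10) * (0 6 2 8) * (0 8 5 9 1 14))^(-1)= (0 14 1 12 3 11 15 5 9 4 2 10 6)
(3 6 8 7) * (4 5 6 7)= [0, 1, 2, 7, 5, 6, 8, 3, 4]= (3 7)(4 5 6 8)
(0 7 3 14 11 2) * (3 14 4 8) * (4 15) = (0 7 14 11 2)(3 15 4 8) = [7, 1, 0, 15, 8, 5, 6, 14, 3, 9, 10, 2, 12, 13, 11, 4]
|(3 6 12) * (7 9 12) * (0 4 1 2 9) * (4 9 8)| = |(0 9 12 3 6 7)(1 2 8 4)| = 12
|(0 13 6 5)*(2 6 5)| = |(0 13 5)(2 6)| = 6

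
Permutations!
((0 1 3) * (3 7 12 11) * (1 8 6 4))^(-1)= ((0 8 6 4 1 7 12 11 3))^(-1)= (0 3 11 12 7 1 4 6 8)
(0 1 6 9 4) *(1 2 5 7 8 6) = (0 2 5 7 8 6 9 4) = [2, 1, 5, 3, 0, 7, 9, 8, 6, 4]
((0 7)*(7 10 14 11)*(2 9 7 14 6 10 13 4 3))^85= ((0 13 4 3 2 9 7)(6 10)(11 14))^85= (0 13 4 3 2 9 7)(6 10)(11 14)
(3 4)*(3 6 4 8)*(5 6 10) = (3 8)(4 10 5 6) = [0, 1, 2, 8, 10, 6, 4, 7, 3, 9, 5]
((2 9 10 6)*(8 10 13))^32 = (2 13 10)(6 9 8)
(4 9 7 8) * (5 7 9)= (9)(4 5 7 8)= [0, 1, 2, 3, 5, 7, 6, 8, 4, 9]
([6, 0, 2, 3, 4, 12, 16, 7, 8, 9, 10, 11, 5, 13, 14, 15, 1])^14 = (0 16)(1 6)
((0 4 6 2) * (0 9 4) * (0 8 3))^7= ((0 8 3)(2 9 4 6))^7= (0 8 3)(2 6 4 9)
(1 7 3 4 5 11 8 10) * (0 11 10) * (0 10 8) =(0 11)(1 7 3 4 5 8 10) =[11, 7, 2, 4, 5, 8, 6, 3, 10, 9, 1, 0]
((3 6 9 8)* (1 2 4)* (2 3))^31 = ((1 3 6 9 8 2 4))^31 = (1 9 4 6 2 3 8)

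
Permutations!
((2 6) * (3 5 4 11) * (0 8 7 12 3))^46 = (0 4 3 7)(5 12 8 11)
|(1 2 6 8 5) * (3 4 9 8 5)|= |(1 2 6 5)(3 4 9 8)|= 4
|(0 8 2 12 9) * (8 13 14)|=|(0 13 14 8 2 12 9)|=7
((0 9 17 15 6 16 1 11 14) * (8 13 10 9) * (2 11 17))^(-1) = (0 14 11 2 9 10 13 8)(1 16 6 15 17)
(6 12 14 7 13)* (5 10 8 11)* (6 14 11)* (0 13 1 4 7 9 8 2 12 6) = [13, 4, 12, 3, 7, 10, 6, 1, 0, 8, 2, 5, 11, 14, 9] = (0 13 14 9 8)(1 4 7)(2 12 11 5 10)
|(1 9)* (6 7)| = |(1 9)(6 7)| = 2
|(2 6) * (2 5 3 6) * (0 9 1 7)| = 12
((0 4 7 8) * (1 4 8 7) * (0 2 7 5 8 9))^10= ((0 9)(1 4)(2 7 5 8))^10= (9)(2 5)(7 8)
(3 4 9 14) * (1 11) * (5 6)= (1 11)(3 4 9 14)(5 6)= [0, 11, 2, 4, 9, 6, 5, 7, 8, 14, 10, 1, 12, 13, 3]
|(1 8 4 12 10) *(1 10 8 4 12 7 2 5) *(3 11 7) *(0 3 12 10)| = |(0 3 11 7 2 5 1 4 12 8 10)| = 11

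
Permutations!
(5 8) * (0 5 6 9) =(0 5 8 6 9) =[5, 1, 2, 3, 4, 8, 9, 7, 6, 0]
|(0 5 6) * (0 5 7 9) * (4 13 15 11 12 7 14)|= |(0 14 4 13 15 11 12 7 9)(5 6)|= 18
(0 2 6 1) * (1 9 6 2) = (0 1)(6 9) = [1, 0, 2, 3, 4, 5, 9, 7, 8, 6]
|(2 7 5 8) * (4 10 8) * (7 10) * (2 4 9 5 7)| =4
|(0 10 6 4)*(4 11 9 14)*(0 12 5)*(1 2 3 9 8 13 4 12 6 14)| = |(0 10 14 12 5)(1 2 3 9)(4 6 11 8 13)| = 20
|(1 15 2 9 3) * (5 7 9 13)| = 8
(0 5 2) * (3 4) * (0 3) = (0 5 2 3 4) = [5, 1, 3, 4, 0, 2]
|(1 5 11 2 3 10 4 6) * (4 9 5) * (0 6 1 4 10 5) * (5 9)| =|(0 6 4 1 10 5 11 2 3 9)| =10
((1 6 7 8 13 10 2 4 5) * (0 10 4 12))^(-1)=(0 12 2 10)(1 5 4 13 8 7 6)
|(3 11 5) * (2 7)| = 6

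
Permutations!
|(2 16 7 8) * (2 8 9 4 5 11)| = 7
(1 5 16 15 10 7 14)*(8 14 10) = (1 5 16 15 8 14)(7 10) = [0, 5, 2, 3, 4, 16, 6, 10, 14, 9, 7, 11, 12, 13, 1, 8, 15]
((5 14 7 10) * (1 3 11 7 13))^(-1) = (1 13 14 5 10 7 11 3)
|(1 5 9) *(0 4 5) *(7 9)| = |(0 4 5 7 9 1)| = 6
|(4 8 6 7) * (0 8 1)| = 6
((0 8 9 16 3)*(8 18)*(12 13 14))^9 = (0 9)(3 8)(16 18)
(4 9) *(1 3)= (1 3)(4 9)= [0, 3, 2, 1, 9, 5, 6, 7, 8, 4]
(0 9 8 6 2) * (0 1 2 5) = (0 9 8 6 5)(1 2) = [9, 2, 1, 3, 4, 0, 5, 7, 6, 8]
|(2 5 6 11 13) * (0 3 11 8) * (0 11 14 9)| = |(0 3 14 9)(2 5 6 8 11 13)| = 12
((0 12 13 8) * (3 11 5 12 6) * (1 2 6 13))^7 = ((0 13 8)(1 2 6 3 11 5 12))^7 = (0 13 8)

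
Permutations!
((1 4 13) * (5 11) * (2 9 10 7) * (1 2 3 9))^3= ((1 4 13 2)(3 9 10 7)(5 11))^3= (1 2 13 4)(3 7 10 9)(5 11)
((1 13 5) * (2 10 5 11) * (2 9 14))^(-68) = (1 14)(2 13)(5 9)(10 11)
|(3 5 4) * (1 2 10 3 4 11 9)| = |(1 2 10 3 5 11 9)| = 7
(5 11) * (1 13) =[0, 13, 2, 3, 4, 11, 6, 7, 8, 9, 10, 5, 12, 1] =(1 13)(5 11)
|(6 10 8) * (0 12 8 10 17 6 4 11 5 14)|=14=|(0 12 8 4 11 5 14)(6 17)|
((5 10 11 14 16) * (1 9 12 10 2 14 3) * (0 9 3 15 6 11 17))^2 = (0 12 17 9 10)(2 16)(5 14)(6 15 11)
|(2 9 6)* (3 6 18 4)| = 6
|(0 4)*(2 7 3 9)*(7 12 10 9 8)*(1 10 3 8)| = 6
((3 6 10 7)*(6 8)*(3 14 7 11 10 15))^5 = (3 8 6 15)(7 14)(10 11)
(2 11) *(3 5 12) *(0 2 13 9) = [2, 1, 11, 5, 4, 12, 6, 7, 8, 0, 10, 13, 3, 9] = (0 2 11 13 9)(3 5 12)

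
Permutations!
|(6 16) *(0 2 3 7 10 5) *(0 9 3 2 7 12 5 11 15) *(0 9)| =|(0 7 10 11 15 9 3 12 5)(6 16)| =18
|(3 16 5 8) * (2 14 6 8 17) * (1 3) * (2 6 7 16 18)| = |(1 3 18 2 14 7 16 5 17 6 8)| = 11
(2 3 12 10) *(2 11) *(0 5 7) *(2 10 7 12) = (0 5 12 7)(2 3)(10 11) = [5, 1, 3, 2, 4, 12, 6, 0, 8, 9, 11, 10, 7]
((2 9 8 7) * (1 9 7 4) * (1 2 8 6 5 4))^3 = ((1 9 6 5 4 2 7 8))^3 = (1 5 7 9 4 8 6 2)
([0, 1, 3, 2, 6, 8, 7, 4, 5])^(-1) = [0, 1, 3, 2, 7, 8, 4, 6, 5]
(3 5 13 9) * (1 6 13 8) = [0, 6, 2, 5, 4, 8, 13, 7, 1, 3, 10, 11, 12, 9] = (1 6 13 9 3 5 8)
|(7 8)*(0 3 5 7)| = |(0 3 5 7 8)| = 5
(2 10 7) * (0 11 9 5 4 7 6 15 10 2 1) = (0 11 9 5 4 7 1)(6 15 10) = [11, 0, 2, 3, 7, 4, 15, 1, 8, 5, 6, 9, 12, 13, 14, 10]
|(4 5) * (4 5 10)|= 2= |(4 10)|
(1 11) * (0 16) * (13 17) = [16, 11, 2, 3, 4, 5, 6, 7, 8, 9, 10, 1, 12, 17, 14, 15, 0, 13] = (0 16)(1 11)(13 17)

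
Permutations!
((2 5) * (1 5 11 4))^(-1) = (1 4 11 2 5)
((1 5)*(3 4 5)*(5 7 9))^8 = (1 4 9)(3 7 5)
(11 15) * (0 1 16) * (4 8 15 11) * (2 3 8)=(0 1 16)(2 3 8 15 4)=[1, 16, 3, 8, 2, 5, 6, 7, 15, 9, 10, 11, 12, 13, 14, 4, 0]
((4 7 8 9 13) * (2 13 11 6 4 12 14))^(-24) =((2 13 12 14)(4 7 8 9 11 6))^(-24) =(14)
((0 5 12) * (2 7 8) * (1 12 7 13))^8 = ((0 5 7 8 2 13 1 12))^8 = (13)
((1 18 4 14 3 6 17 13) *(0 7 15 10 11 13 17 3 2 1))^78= (1 14 18 2 4)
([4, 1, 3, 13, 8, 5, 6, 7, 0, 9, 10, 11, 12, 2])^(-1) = [8, 1, 13, 2, 0, 5, 6, 7, 4, 9, 10, 11, 12, 3]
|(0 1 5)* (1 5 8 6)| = |(0 5)(1 8 6)| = 6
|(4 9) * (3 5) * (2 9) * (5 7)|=3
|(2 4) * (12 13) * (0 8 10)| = 6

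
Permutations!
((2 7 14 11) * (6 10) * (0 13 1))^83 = ((0 13 1)(2 7 14 11)(6 10))^83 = (0 1 13)(2 11 14 7)(6 10)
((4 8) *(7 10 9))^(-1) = (4 8)(7 9 10) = ((4 8)(7 10 9))^(-1)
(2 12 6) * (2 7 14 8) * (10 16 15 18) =(2 12 6 7 14 8)(10 16 15 18) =[0, 1, 12, 3, 4, 5, 7, 14, 2, 9, 16, 11, 6, 13, 8, 18, 15, 17, 10]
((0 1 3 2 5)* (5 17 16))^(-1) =(0 5 16 17 2 3 1)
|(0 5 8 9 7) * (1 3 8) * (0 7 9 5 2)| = 4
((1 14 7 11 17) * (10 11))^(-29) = ((1 14 7 10 11 17))^(-29) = (1 14 7 10 11 17)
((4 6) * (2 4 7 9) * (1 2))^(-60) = ((1 2 4 6 7 9))^(-60) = (9)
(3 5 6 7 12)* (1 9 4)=(1 9 4)(3 5 6 7 12)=[0, 9, 2, 5, 1, 6, 7, 12, 8, 4, 10, 11, 3]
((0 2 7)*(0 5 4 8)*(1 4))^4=((0 2 7 5 1 4 8))^4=(0 1 2 4 7 8 5)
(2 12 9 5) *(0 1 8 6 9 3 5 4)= [1, 8, 12, 5, 0, 2, 9, 7, 6, 4, 10, 11, 3]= (0 1 8 6 9 4)(2 12 3 5)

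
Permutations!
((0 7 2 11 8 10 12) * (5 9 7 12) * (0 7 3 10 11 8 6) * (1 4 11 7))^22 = (0 11 1)(2 8 7)(3 5)(4 12 6)(9 10)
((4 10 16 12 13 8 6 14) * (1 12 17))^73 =((1 12 13 8 6 14 4 10 16 17))^73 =(1 8 4 17 13 14 16 12 6 10)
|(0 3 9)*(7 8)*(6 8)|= 3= |(0 3 9)(6 8 7)|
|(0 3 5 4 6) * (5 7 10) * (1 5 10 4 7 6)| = |(10)(0 3 6)(1 5 7 4)| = 12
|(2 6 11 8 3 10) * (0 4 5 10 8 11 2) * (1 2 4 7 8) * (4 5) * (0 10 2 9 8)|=12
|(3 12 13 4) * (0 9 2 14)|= 4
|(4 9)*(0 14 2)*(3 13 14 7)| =|(0 7 3 13 14 2)(4 9)| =6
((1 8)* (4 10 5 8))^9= ((1 4 10 5 8))^9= (1 8 5 10 4)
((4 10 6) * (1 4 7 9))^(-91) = ((1 4 10 6 7 9))^(-91) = (1 9 7 6 10 4)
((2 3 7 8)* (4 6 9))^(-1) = (2 8 7 3)(4 9 6)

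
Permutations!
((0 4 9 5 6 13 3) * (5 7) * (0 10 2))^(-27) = ((0 4 9 7 5 6 13 3 10 2))^(-27) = (0 7 13 2 9 6 10 4 5 3)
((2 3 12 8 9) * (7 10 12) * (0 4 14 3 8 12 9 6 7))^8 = ((0 4 14 3)(2 8 6 7 10 9))^8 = (14)(2 6 10)(7 9 8)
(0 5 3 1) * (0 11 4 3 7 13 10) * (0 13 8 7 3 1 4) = (0 5 3 4 1 11)(7 8)(10 13) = [5, 11, 2, 4, 1, 3, 6, 8, 7, 9, 13, 0, 12, 10]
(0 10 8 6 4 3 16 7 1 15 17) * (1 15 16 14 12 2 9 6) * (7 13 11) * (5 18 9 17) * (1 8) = (0 10 1 16 13 11 7 15 5 18 9 6 4 3 14 12 2 17) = [10, 16, 17, 14, 3, 18, 4, 15, 8, 6, 1, 7, 2, 11, 12, 5, 13, 0, 9]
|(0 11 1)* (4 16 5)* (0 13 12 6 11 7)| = |(0 7)(1 13 12 6 11)(4 16 5)| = 30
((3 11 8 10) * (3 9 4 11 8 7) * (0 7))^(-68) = (0 10)(3 4)(7 9)(8 11)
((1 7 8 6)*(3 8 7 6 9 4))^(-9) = (1 6)(3 4 9 8)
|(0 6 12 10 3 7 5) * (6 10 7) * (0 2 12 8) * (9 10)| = |(0 9 10 3 6 8)(2 12 7 5)| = 12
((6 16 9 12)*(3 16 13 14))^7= ((3 16 9 12 6 13 14))^7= (16)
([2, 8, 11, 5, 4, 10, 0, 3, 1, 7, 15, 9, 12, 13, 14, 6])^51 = [2, 8, 11, 5, 4, 10, 0, 3, 1, 7, 15, 9, 12, 13, 14, 6]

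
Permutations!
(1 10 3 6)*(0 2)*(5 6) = (0 2)(1 10 3 5 6) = [2, 10, 0, 5, 4, 6, 1, 7, 8, 9, 3]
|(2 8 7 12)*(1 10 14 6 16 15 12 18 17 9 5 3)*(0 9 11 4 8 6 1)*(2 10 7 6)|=|(0 9 5 3)(1 7 18 17 11 4 8 6 16 15 12 10 14)|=52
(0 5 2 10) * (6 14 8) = (0 5 2 10)(6 14 8) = [5, 1, 10, 3, 4, 2, 14, 7, 6, 9, 0, 11, 12, 13, 8]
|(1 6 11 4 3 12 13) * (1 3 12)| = |(1 6 11 4 12 13 3)| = 7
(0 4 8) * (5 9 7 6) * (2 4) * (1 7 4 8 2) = (0 1 7 6 5 9 4 2 8) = [1, 7, 8, 3, 2, 9, 5, 6, 0, 4]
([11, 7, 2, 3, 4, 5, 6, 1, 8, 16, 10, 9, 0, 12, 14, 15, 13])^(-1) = (0 12 13 16 9 11)(1 7)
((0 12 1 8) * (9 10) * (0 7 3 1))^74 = (12)(1 7)(3 8)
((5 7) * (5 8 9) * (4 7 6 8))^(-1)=((4 7)(5 6 8 9))^(-1)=(4 7)(5 9 8 6)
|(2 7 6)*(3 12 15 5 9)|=|(2 7 6)(3 12 15 5 9)|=15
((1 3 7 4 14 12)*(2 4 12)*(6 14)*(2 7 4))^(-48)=((1 3 4 6 14 7 12))^(-48)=(1 3 4 6 14 7 12)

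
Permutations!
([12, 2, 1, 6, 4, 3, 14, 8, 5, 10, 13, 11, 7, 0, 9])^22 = (14)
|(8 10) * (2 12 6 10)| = |(2 12 6 10 8)| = 5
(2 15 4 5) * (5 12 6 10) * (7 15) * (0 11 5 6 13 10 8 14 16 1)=(0 11 5 2 7 15 4 12 13 10 6 8 14 16 1)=[11, 0, 7, 3, 12, 2, 8, 15, 14, 9, 6, 5, 13, 10, 16, 4, 1]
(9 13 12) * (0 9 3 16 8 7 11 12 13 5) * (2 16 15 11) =(0 9 5)(2 16 8 7)(3 15 11 12) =[9, 1, 16, 15, 4, 0, 6, 2, 7, 5, 10, 12, 3, 13, 14, 11, 8]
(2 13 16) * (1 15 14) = (1 15 14)(2 13 16) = [0, 15, 13, 3, 4, 5, 6, 7, 8, 9, 10, 11, 12, 16, 1, 14, 2]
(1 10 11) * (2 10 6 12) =[0, 6, 10, 3, 4, 5, 12, 7, 8, 9, 11, 1, 2] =(1 6 12 2 10 11)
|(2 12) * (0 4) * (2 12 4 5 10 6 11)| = 7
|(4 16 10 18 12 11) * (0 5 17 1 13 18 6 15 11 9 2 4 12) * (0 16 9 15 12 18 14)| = |(0 5 17 1 13 14)(2 4 9)(6 12 15 11 18 16 10)| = 42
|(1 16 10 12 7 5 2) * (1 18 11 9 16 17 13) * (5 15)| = |(1 17 13)(2 18 11 9 16 10 12 7 15 5)| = 30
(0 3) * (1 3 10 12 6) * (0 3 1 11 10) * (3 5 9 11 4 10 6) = (3 5 9 11 6 4 10 12) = [0, 1, 2, 5, 10, 9, 4, 7, 8, 11, 12, 6, 3]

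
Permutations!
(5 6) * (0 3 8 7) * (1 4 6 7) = (0 3 8 1 4 6 5 7) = [3, 4, 2, 8, 6, 7, 5, 0, 1]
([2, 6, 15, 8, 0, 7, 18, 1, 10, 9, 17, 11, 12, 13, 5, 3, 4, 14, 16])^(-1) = (0 4 16 18 6 1 7 5 14 17 10 8 3 15 2)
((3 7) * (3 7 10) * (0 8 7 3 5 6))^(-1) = ((0 8 7 3 10 5 6))^(-1) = (0 6 5 10 3 7 8)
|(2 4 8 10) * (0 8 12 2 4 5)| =|(0 8 10 4 12 2 5)| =7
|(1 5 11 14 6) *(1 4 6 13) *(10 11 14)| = 4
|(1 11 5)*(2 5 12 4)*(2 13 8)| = 8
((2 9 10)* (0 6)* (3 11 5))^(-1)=(0 6)(2 10 9)(3 5 11)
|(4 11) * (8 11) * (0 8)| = 4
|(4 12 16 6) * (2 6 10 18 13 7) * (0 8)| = 18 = |(0 8)(2 6 4 12 16 10 18 13 7)|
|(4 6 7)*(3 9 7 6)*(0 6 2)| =|(0 6 2)(3 9 7 4)| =12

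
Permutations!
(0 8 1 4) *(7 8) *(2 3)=(0 7 8 1 4)(2 3)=[7, 4, 3, 2, 0, 5, 6, 8, 1]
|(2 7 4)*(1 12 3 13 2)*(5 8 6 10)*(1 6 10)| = 24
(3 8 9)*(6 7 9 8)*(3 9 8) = [0, 1, 2, 6, 4, 5, 7, 8, 3, 9] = (9)(3 6 7 8)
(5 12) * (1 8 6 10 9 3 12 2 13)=(1 8 6 10 9 3 12 5 2 13)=[0, 8, 13, 12, 4, 2, 10, 7, 6, 3, 9, 11, 5, 1]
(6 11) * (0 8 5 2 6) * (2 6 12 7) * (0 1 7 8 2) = (0 2 12 8 5 6 11 1 7) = [2, 7, 12, 3, 4, 6, 11, 0, 5, 9, 10, 1, 8]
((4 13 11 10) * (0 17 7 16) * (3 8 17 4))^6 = (0 8 13 7 10)(3 4 17 11 16)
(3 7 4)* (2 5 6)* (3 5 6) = (2 6)(3 7 4 5) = [0, 1, 6, 7, 5, 3, 2, 4]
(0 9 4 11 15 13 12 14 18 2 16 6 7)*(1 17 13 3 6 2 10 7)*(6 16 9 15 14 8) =(0 15 3 16 2 9 4 11 14 18 10 7)(1 17 13 12 8 6) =[15, 17, 9, 16, 11, 5, 1, 0, 6, 4, 7, 14, 8, 12, 18, 3, 2, 13, 10]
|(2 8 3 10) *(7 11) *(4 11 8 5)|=|(2 5 4 11 7 8 3 10)|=8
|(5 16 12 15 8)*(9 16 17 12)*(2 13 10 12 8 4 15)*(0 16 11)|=|(0 16 9 11)(2 13 10 12)(4 15)(5 17 8)|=12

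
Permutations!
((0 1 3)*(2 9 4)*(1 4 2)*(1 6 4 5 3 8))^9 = ((0 5 3)(1 8)(2 9)(4 6))^9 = (1 8)(2 9)(4 6)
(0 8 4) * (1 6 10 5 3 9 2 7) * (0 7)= [8, 6, 0, 9, 7, 3, 10, 1, 4, 2, 5]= (0 8 4 7 1 6 10 5 3 9 2)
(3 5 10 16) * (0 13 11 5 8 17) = (0 13 11 5 10 16 3 8 17) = [13, 1, 2, 8, 4, 10, 6, 7, 17, 9, 16, 5, 12, 11, 14, 15, 3, 0]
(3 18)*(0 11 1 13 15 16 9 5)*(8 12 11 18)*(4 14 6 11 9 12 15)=[18, 13, 2, 8, 14, 0, 11, 7, 15, 5, 10, 1, 9, 4, 6, 16, 12, 17, 3]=(0 18 3 8 15 16 12 9 5)(1 13 4 14 6 11)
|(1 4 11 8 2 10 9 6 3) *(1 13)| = |(1 4 11 8 2 10 9 6 3 13)| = 10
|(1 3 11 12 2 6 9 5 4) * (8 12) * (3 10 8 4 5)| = |(1 10 8 12 2 6 9 3 11 4)| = 10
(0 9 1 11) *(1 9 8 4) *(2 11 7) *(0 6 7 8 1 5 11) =(0 1 8 4 5 11 6 7 2) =[1, 8, 0, 3, 5, 11, 7, 2, 4, 9, 10, 6]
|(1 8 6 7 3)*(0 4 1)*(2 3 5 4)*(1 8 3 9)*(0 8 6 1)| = |(0 2 9)(1 3 8)(4 6 7 5)| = 12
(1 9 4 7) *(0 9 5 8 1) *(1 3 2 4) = (0 9 1 5 8 3 2 4 7) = [9, 5, 4, 2, 7, 8, 6, 0, 3, 1]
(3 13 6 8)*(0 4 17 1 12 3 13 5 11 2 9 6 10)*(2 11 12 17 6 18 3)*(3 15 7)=(0 4 6 8 13 10)(1 17)(2 9 18 15 7 3 5 12)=[4, 17, 9, 5, 6, 12, 8, 3, 13, 18, 0, 11, 2, 10, 14, 7, 16, 1, 15]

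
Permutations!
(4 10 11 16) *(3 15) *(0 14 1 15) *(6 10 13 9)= (0 14 1 15 3)(4 13 9 6 10 11 16)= [14, 15, 2, 0, 13, 5, 10, 7, 8, 6, 11, 16, 12, 9, 1, 3, 4]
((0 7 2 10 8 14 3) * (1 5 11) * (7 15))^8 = (15)(1 11 5) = ((0 15 7 2 10 8 14 3)(1 5 11))^8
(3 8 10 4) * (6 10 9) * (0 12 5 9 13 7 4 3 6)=(0 12 5 9)(3 8 13 7 4 6 10)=[12, 1, 2, 8, 6, 9, 10, 4, 13, 0, 3, 11, 5, 7]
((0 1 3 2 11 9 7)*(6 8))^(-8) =((0 1 3 2 11 9 7)(6 8))^(-8) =(0 7 9 11 2 3 1)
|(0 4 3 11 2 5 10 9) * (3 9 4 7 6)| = 10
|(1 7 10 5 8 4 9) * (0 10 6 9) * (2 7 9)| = 30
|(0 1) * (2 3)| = |(0 1)(2 3)| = 2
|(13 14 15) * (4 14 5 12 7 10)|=8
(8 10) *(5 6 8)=[0, 1, 2, 3, 4, 6, 8, 7, 10, 9, 5]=(5 6 8 10)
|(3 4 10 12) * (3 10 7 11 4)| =6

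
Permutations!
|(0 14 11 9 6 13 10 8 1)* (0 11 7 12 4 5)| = 42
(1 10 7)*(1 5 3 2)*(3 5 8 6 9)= (1 10 7 8 6 9 3 2)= [0, 10, 1, 2, 4, 5, 9, 8, 6, 3, 7]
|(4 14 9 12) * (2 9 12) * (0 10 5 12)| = 6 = |(0 10 5 12 4 14)(2 9)|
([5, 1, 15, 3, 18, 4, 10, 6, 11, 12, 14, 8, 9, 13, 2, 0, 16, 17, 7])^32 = [4, 1, 0, 3, 7, 18, 14, 10, 8, 9, 2, 11, 12, 13, 15, 5, 16, 17, 6]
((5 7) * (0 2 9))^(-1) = ((0 2 9)(5 7))^(-1) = (0 9 2)(5 7)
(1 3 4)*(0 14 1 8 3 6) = (0 14 1 6)(3 4 8) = [14, 6, 2, 4, 8, 5, 0, 7, 3, 9, 10, 11, 12, 13, 1]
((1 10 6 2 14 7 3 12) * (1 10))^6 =(2 6 10 12 3 7 14)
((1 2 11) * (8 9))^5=((1 2 11)(8 9))^5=(1 11 2)(8 9)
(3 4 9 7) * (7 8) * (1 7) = (1 7 3 4 9 8) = [0, 7, 2, 4, 9, 5, 6, 3, 1, 8]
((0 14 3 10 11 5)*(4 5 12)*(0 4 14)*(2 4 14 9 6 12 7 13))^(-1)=((2 4 5 14 3 10 11 7 13)(6 12 9))^(-1)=(2 13 7 11 10 3 14 5 4)(6 9 12)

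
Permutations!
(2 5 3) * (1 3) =(1 3 2 5) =[0, 3, 5, 2, 4, 1]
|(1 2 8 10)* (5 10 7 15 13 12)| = 9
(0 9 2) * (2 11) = (0 9 11 2) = [9, 1, 0, 3, 4, 5, 6, 7, 8, 11, 10, 2]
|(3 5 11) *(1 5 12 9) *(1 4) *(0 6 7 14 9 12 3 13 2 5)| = 28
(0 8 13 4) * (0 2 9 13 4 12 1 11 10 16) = (0 8 4 2 9 13 12 1 11 10 16) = [8, 11, 9, 3, 2, 5, 6, 7, 4, 13, 16, 10, 1, 12, 14, 15, 0]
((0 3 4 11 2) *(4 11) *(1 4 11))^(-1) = (0 2 11 4 1 3)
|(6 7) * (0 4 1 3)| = 4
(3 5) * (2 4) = [0, 1, 4, 5, 2, 3] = (2 4)(3 5)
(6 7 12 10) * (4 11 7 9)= (4 11 7 12 10 6 9)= [0, 1, 2, 3, 11, 5, 9, 12, 8, 4, 6, 7, 10]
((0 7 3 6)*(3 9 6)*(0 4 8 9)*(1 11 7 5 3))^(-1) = (0 7 11 1 3 5)(4 6 9 8)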